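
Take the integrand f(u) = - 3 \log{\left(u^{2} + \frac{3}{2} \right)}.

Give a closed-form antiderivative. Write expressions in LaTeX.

Check any antiderivative F(u) by computing F'(u) and comparing it with f(u).
Check: d/du[3 \left(- u \log{\left(u^{2} + \frac{3}{2} \right)} + 2 u - \sqrt{6} \operatorname{atan}{\left(\frac{\sqrt{6} u}{3} \right)}\right)] = - 3 \log{\left(u^{2} + \frac{3}{2} \right)} = f(u).

An antiderivative is F(u) = 3 \left(- u \log{\left(u^{2} + \frac{3}{2} \right)} + 2 u - \sqrt{6} \operatorname{atan}{\left(\frac{\sqrt{6} u}{3} \right)}\right).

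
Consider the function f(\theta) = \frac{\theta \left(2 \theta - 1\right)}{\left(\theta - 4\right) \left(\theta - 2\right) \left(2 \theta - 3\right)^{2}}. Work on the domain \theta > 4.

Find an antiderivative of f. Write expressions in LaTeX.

The denominator factors as \left(\theta - 4\right) \left(\theta - 2\right) \left(2 \theta - 3\right)^{2}; partial fractions split f into directly integrable pieces: \frac{122}{25 \left(2 \theta - 3\right)} + \frac{12}{5 \left(2 \theta - 3\right)^{2}} - \frac{3}{\theta - 2} + \frac{14}{25 \left(\theta - 4\right)}.
Check: d/d\theta[\frac{14 \log{\left(\theta - 4 \right)}}{25} - 3 \log{\left(\theta - 2 \right)} + \frac{61 \log{\left(\theta - \frac{3}{2} \right)}}{25} - \frac{6}{10 \theta - 15}] = \frac{2 \theta^{2} - \theta}{4 \theta^{4} - 36 \theta^{3} + 113 \theta^{2} - 150 \theta + 72}, which equals f(\theta).

An antiderivative is F(\theta) = \frac{14 \log{\left(\theta - 4 \right)}}{25} - 3 \log{\left(\theta - 2 \right)} + \frac{61 \log{\left(\theta - \frac{3}{2} \right)}}{25} - \frac{6}{10 \theta - 15}.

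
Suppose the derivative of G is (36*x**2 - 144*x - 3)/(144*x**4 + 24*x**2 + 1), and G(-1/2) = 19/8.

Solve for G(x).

G'(x) has the shape u'v + uv' for u = 1/(4*x**2 + 1/3) and v = 2 - x — it is the derivative of the product u*v.
A general antiderivative is (2 - x)/(4*x**2 + 1/3) + C.
The condition gives C = 19/8 - (15/8) = 1/2.
So G(x) = (12*x**2 - 6*x + 13)/(24*x**2 + 2).
Check: d/dx[(12*x**2 - 6*x + 13)/(24*x**2 + 2)] = (36*x**2 - 144*x - 3)/(144*x**4 + 24*x**2 + 1) = G'(x).

G(x) = (12*x**2 - 6*x + 13)/(24*x**2 + 2)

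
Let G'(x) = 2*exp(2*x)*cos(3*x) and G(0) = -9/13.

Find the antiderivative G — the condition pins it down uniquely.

G(x) = (6*exp(2*x)*sin(3*x) + 4*exp(2*x)*cos(3*x) - 13)/13

Any candidate G(x) must reproduce the stated G'(x) exactly.
A general antiderivative is 6*exp(2*x)*sin(3*x)/13 + 4*exp(2*x)*cos(3*x)/13 + C.
The condition gives C = -9/13 - (4/13) = -1.
So G(x) = (6*exp(2*x)*sin(3*x) + 4*exp(2*x)*cos(3*x) - 13)/13.
Check: d/dx[(6*exp(2*x)*sin(3*x) + 4*exp(2*x)*cos(3*x) - 13)/13] = 2*exp(2*x)*cos(3*x) = G'(x).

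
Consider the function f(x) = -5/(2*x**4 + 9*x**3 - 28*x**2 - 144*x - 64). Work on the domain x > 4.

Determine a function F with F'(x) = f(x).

An antiderivative is F(x) = 5*(-49*(x + 4)*log(x - 4) + 256*(x + 4)*log(x + 1/2) - 207*(x + 4)*log(x + 4) + 504)/(28224*(x + 4)).

The denominator factors as (x - 4)*(x + 4)**2*(2*x + 1); partial fractions split f into directly integrable pieces: 40/(441*(2*x + 1)) - 115/(3136*(x + 4)) - 5/(56*(x + 4)**2) - 5/(576*(x - 4)).
Check: d/dx[5*(-49*(x + 4)*log(x - 4) + 256*(x + 4)*log(x + 1/2) - 207*(x + 4)*log(x + 4) + 504)/(28224*(x + 4))] = -5/(2*x**4 + 9*x**3 - 28*x**2 - 144*x - 64) = f(x).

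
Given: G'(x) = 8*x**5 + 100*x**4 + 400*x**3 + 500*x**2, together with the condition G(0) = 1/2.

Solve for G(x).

G(x) = 4*x**6/3 + 20*x**5 + 100*x**4 + 500*x**3/3 + 1/2

The substitution u = x**2 + 5*x works: G'(x) is exactly (dG/du)*(du/dx) for that inner function.
A general antiderivative is 4*(x**2 + 5*x)**3/3 + C.
The condition gives C = 1/2 - (0) = 1/2.
So G(x) = 4*x**6/3 + 20*x**5 + 100*x**4 + 500*x**3/3 + 1/2.
Check: d/dx[4*x**6/3 + 20*x**5 + 100*x**4 + 500*x**3/3 + 1/2] = 8*x**5 + 100*x**4 + 400*x**3 + 500*x**2 = G'(x).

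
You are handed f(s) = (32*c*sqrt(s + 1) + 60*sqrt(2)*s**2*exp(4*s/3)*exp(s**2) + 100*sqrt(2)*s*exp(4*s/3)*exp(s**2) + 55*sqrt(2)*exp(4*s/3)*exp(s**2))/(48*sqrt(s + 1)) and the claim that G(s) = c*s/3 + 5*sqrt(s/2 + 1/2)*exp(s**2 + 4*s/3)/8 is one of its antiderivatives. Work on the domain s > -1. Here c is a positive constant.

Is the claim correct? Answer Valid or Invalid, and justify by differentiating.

Invalid: d/ds[G] - f = (-32*c*sqrt(s + 1) - 60*sqrt(2)*s**2*exp(4*s/3)*exp(s**2) - 100*sqrt(2)*s*exp(4*s/3)*exp(s**2) - 55*sqrt(2)*exp(4*s/3)*exp(s**2))/(96*sqrt(s + 1)), which is not 0.

d/ds[G] = (32*c*sqrt(s + 1) + 60*sqrt(2)*s**2*exp(4*s/3)*exp(s**2) + 100*sqrt(2)*s*exp(4*s/3)*exp(s**2) + 55*sqrt(2)*exp(4*s/3)*exp(s**2))/(96*sqrt(s + 1))
d/ds[G] - f(s) = (-32*c*sqrt(s + 1) - 60*sqrt(2)*s**2*exp(4*s/3)*exp(s**2) - 100*sqrt(2)*s*exp(4*s/3)*exp(s**2) - 55*sqrt(2)*exp(4*s/3)*exp(s**2))/(96*sqrt(s + 1)) != 0.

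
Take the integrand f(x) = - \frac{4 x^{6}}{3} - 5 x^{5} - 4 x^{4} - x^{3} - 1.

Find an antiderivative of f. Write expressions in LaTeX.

An antiderivative is F(x) = - \frac{x \left(80 x^{6} + 350 x^{5} + 336 x^{4} + 105 x^{3} + 420\right)}{420}.

The integrand splits into summands that can be handled one at a time.
Check: d/dx[- \frac{x \left(80 x^{6} + 350 x^{5} + 336 x^{4} + 105 x^{3} + 420\right)}{420}] = - \frac{4 x^{6}}{3} - 5 x^{5} - 4 x^{4} - x^{3} - 1 = f(x).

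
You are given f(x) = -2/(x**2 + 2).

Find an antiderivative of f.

A first test for any F(x): its x-derivative must equal f(x) identically.
Check: d/dx[-sqrt(2)*atan(sqrt(2)*x/2)] = -2/(x**2 + 2) = f(x).

An antiderivative is F(x) = -sqrt(2)*atan(sqrt(2)*x/2).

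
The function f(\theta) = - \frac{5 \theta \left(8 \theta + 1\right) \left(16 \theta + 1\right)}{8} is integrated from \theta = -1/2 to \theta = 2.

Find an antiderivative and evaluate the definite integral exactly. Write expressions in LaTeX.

Antiderivative: F(\theta) = - 20 \theta^{4} - 5 \theta^{3} - \frac{5 \theta^{2}}{16}; value = - \frac{23075}{64}

f matches the chain-rule pattern g'(h)*h' with inner function h(\theta) = 4 \theta^{2} + \frac{\theta}{2}; substituting u = h(\theta) collapses the integral.
F(\theta) = - 20 \theta^{4} - 5 \theta^{3} - \frac{5 \theta^{2}}{16} is an antiderivative of f.
Check: d/d\theta[- 20 \theta^{4} - 5 \theta^{3} - \frac{5 \theta^{2}}{16}] = - 80 \theta^{3} - 15 \theta^{2} - \frac{5 \theta}{8}, which equals f(\theta).
F(2) = - \frac{1445}{4}; F(-1/2) = - \frac{45}{64}.
Integral = F(2) - F(-1/2) = - \frac{23075}{64}.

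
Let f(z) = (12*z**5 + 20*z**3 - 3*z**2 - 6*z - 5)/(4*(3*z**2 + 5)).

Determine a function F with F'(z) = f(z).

For F(z) to be correct the identity F'(z) - f(z) = 0 must hold.
Check: d/dz[(z**4 - z - log(z**2 + 5/3))/4] = (12*z**5 + 20*z**3 - 3*z**2 - 6*z - 5)/(12*z**2 + 20), which equals f(z).

An antiderivative is F(z) = (z**4 - z - log(z**2 + 5/3))/4.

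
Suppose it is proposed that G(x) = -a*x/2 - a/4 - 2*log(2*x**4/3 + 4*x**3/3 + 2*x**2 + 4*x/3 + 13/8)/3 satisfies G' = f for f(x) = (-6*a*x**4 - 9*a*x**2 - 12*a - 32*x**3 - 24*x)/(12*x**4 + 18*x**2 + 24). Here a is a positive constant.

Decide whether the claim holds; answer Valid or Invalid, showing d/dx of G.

d/dx[G] = (-48*a*x**4 - 96*a*x**3 - 144*a*x**2 - 96*a*x - 117*a - 256*x**3 - 384*x**2 - 384*x - 128)/(96*x**4 + 192*x**3 + 288*x**2 + 192*x + 234)
d/dx[G] - f(x) = (128*x**6 + 192*x**5 + 192*x**4 + 112*x**3 - 576*x**2 - 300*x - 256)/(96*x**8 + 192*x**7 + 432*x**6 + 480*x**5 + 858*x**4 + 672*x**3 + 927*x**2 + 384*x + 468) != 0.

Invalid: d/dx[G] - f = (128*x**6 + 192*x**5 + 192*x**4 + 112*x**3 - 576*x**2 - 300*x - 256)/(96*x**8 + 192*x**7 + 432*x**6 + 480*x**5 + 858*x**4 + 672*x**3 + 927*x**2 + 384*x + 468), which is not 0.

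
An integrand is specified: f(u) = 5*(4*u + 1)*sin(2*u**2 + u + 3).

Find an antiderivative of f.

The substitution w = 2*u**2 + u + 3 works: f is exactly (dF/dw)*(dw/du) for that inner function.
Check: d/du[-5*cos(2*u**2 + u + 3)] = 20*u*sin(2*u**2 + u + 3) + 5*sin(2*u**2 + u + 3), which equals f(u).

An antiderivative is F(u) = -5*cos(2*u**2 + u + 3).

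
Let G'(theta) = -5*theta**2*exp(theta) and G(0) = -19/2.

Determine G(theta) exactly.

G(theta) = -(10*theta**2*exp(theta) - 20*theta*exp(theta) + 20*exp(theta) - 1)/2

G'(theta) has the shape u'v + uv' for u = -5*theta**2 + 10*theta - 10 and v = exp(theta) — it is the derivative of the product u*v.
A general antiderivative is (-5*theta**2 + 10*theta - 10)*exp(theta) + C.
The condition gives C = -19/2 - (-10) = 1/2.
So G(theta) = -(10*theta**2*exp(theta) - 20*theta*exp(theta) + 20*exp(theta) - 1)/2.
Check: d/dtheta[-(10*theta**2*exp(theta) - 20*theta*exp(theta) + 20*exp(theta) - 1)/2] = -5*theta**2*exp(theta) = G'(theta).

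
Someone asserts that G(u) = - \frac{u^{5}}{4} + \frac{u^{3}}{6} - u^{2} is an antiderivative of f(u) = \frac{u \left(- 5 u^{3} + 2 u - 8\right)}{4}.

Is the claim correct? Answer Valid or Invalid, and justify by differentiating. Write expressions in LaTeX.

d/du[G] = - \frac{5 u^{4}}{4} + \frac{u^{2}}{2} - 2 u
This equals f(u) exactly, so the claim holds.

Valid. The derivative of G reproduces f.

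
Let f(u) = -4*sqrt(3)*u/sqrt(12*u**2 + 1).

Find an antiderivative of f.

An antiderivative is F(u) = -sqrt(4*u**2 + 1/3).

The substitution w = 4*u**2 + 1/3 works: f is exactly (dF/dw)*(dw/du) for that inner function.
Check: d/du[-sqrt(4*u**2 + 1/3)] = -4*sqrt(3)*u/sqrt(12*u**2 + 1) = f(u).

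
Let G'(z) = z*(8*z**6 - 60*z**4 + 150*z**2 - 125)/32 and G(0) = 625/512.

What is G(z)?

G'(z) matches the chain-rule pattern g'(h)*h' with inner function h(z) = 5/4 - z**2/2; substituting u = h(z) collapses the integral.
A general antiderivative is (5/4 - z**2/2)**4/2 + C.
The condition gives C = 625/512 - (625/512) = 0.
So G(z) = z**8/32 - 5*z**6/16 + 75*z**4/64 - 125*z**2/64 + 625/512.
Check: d/dz[z**8/32 - 5*z**6/16 + 75*z**4/64 - 125*z**2/64 + 625/512] = z**7/4 - 15*z**5/8 + 75*z**3/16 - 125*z/32, which equals G'(z).

G(z) = z**8/32 - 5*z**6/16 + 75*z**4/64 - 125*z**2/64 + 625/512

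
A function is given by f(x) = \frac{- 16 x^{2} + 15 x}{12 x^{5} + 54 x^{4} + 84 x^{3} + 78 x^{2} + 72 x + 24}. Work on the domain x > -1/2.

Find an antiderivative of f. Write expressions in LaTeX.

An antiderivative is F(x) = \frac{- 920 \left(x + 2\right) \log{\left(x + \frac{1}{2} \right)} + 1766 \left(x + 2\right) \log{\left(x + 2 \right)} - 423 \left(x + 2\right) \log{\left(x^{2} + 1 \right)} + 252 \left(x + 2\right) \operatorname{atan}{\left(x \right)} - 2820}{2700 \left(x + 2\right)}.

Factor the denominator (6 \left(x + 2\right)^{2} \left(2 x + 1\right) \left(x^{2} + 1\right)) and decompose: f = - \frac{47 x - 14}{150 \left(x^{2} + 1\right)} - \frac{92}{135 \left(2 x + 1\right)} + \frac{883}{1350 \left(x + 2\right)} + \frac{47}{45 \left(x + 2\right)^{2}}; each piece integrates to a log, atan, or power term.
Check: d/dx[\frac{- 920 \left(x + 2\right) \log{\left(x + \frac{1}{2} \right)} + 1766 \left(x + 2\right) \log{\left(x + 2 \right)} - 423 \left(x + 2\right) \log{\left(x^{2} + 1 \right)} + 252 \left(x + 2\right) \operatorname{atan}{\left(x \right)} - 2820}{2700 \left(x + 2\right)}] = \frac{- 16 x^{2} + 15 x}{12 x^{5} + 54 x^{4} + 84 x^{3} + 78 x^{2} + 72 x + 24} = f(x).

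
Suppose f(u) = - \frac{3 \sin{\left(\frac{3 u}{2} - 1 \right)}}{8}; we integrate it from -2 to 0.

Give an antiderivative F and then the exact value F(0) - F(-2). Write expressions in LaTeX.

Recover f(u) by differentiating a candidate F(u); any mismatch rules it out.
F(u) = \frac{\cos{\left(\frac{3 u}{2} - 1 \right)}}{4} is an antiderivative of f.
Check: d/du[\frac{\cos{\left(\frac{3 u}{2} - 1 \right)}}{4}] = - \frac{3 \sin{\left(\frac{3 u}{2} - 1 \right)}}{8} = f(u).
F(0) = \frac{\cos{\left(1 \right)}}{4}; F(-2) = \frac{\cos{\left(4 \right)}}{4}.
Integral = F(0) - F(-2) = \frac{\cos{\left(1 \right)}}{4} - \frac{\cos{\left(4 \right)}}{4}.

Antiderivative: F(u) = \frac{\cos{\left(\frac{3 u}{2} - 1 \right)}}{4}; value = \frac{\cos{\left(1 \right)}}{4} - \frac{\cos{\left(4 \right)}}{4}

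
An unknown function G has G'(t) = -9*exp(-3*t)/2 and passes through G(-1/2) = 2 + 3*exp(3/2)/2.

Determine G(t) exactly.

Recover the given G'(t) by differentiating a candidate G(t); any mismatch rules it out.
A general antiderivative is 3*exp(-3*t)/2 + C.
The condition gives C = 2 + 3*exp(3/2)/2 - (3*exp(3/2)/2) = 2.
So G(t) = (4*exp(3*t) + 3)*exp(-3*t)/2.
Check: d/dt[(4*exp(3*t) + 3)*exp(-3*t)/2] = -9*exp(-3*t)/2 = G'(t).

G(t) = (4*exp(3*t) + 3)*exp(-3*t)/2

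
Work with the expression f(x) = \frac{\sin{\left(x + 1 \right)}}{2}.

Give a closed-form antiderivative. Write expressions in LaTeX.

An antiderivative is F(x) = - \frac{\cos{\left(x + 1 \right)}}{2}.

An antiderivative F(x) passes only if d/dx[F] lands on f(x) exactly.
Check: d/dx[- \frac{\cos{\left(x + 1 \right)}}{2}] = \frac{\sin{\left(x + 1 \right)}}{2} = f(x).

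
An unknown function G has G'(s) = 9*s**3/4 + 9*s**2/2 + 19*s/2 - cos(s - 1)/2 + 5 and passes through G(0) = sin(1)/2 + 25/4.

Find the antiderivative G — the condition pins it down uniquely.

Integrate term by term and add the pieces.
A general antiderivative is (3*s**2/4 + s + 5/2)**2 - sin(s - 1)/2 + C.
The condition gives C = sin(1)/2 + 25/4 - (sin(1)/2 + 25/4) = 0.
So G(s) = (9*s**4 + 24*s**3 + 76*s**2 + 80*s - 8*sin(s - 1) + 100)/16.
Check: d/ds[(9*s**4 + 24*s**3 + 76*s**2 + 80*s - 8*sin(s - 1) + 100)/16] = 9*s**3/4 + 9*s**2/2 + 19*s/2 - cos(s - 1)/2 + 5 = G'(s).

G(s) = (9*s**4 + 24*s**3 + 76*s**2 + 80*s - 8*sin(s - 1) + 100)/16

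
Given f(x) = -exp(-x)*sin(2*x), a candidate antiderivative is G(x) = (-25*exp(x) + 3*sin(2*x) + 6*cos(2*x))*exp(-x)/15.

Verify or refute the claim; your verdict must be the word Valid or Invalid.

d/dx[G] = -exp(-x)*sin(2*x)
This equals f(x) exactly, so the claim holds.

Valid - differentiating G returns exactly f.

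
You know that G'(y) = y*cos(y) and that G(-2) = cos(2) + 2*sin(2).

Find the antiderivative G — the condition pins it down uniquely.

G(y) = y*sin(y) + cos(y)

Whatever form G(y) takes, its d/dy must return the stated G'(y).
A general antiderivative is y*sin(y) + cos(y) + C.
The condition gives C = cos(2) + 2*sin(2) - (cos(2) + 2*sin(2)) = 0.
So G(y) = y*sin(y) + cos(y).
Check: d/dy[y*sin(y) + cos(y)] = y*cos(y) = G'(y).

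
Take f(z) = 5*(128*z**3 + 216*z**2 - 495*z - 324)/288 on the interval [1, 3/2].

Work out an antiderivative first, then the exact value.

The substitution u = 2*z**2/3 + 3*z/4 - 3 works: f is exactly (dF/du)*(du/dz) for that inner function.
F(z) = 5*(2*z**2/3 + 3*z/4 - 3)**2/4 is an antiderivative of f.
Check: d/dz[5*(2*z**2/3 + 3*z/4 - 3)**2/4] = 20*z**3/9 + 15*z**2/4 - 275*z/32 - 45/8, which equals f(z).
F(3/2) = 45/256; F(1) = 1805/576.
Integral = F(3/2) - F(1) = -6815/2304.

Antiderivative: F(z) = 5*(2*z**2/3 + 3*z/4 - 3)**2/4; value = -6815/2304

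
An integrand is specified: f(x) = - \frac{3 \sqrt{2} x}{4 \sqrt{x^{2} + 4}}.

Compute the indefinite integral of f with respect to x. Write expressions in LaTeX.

F(x) = - \frac{3 \sqrt{\frac{x^{2}}{2} + 2}}{2} + C

f matches the chain-rule pattern g'(h)*h' with inner function h(x) = \frac{x^{2}}{2} + 2; substituting u = h(x) collapses the integral.
Check: d/dx[- \frac{3 \sqrt{\frac{x^{2}}{2} + 2}}{2}] = - \frac{3 \sqrt{2} x}{4 \sqrt{x^{2} + 4}} = f(x).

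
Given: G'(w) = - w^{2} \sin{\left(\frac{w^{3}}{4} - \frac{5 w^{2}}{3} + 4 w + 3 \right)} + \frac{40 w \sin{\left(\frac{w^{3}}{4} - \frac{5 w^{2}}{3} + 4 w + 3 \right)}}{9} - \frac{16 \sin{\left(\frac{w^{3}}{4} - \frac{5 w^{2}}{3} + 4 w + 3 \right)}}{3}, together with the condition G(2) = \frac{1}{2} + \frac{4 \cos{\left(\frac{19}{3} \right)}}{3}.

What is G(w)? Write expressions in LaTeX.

G(w) = \frac{4 \cos{\left(\frac{w^{3}}{4} - \frac{5 w^{2}}{3} + 4 w + 3 \right)}}{3} + \frac{1}{2}

The substitution u = \frac{w^{3}}{4} - \frac{5 w^{2}}{3} + 4 w + 3 works: G'(w) is exactly (dG/du)*(du/dw) for that inner function.
A general antiderivative is \frac{4 \cos{\left(\frac{w^{3}}{4} - \frac{5 w^{2}}{3} + 4 w + 3 \right)}}{3} + C.
The condition gives C = \frac{1}{2} + \frac{4 \cos{\left(\frac{19}{3} \right)}}{3} - (\frac{4 \cos{\left(\frac{19}{3} \right)}}{3}) = \frac{1}{2}.
So G(w) = \frac{4 \cos{\left(\frac{w^{3}}{4} - \frac{5 w^{2}}{3} + 4 w + 3 \right)}}{3} + \frac{1}{2}.
Check: d/dw[\frac{4 \cos{\left(\frac{w^{3}}{4} - \frac{5 w^{2}}{3} + 4 w + 3 \right)}}{3} + \frac{1}{2}] = - w^{2} \sin{\left(\frac{w^{3}}{4} - \frac{5 w^{2}}{3} + 4 w + 3 \right)} + \frac{40 w \sin{\left(\frac{w^{3}}{4} - \frac{5 w^{2}}{3} + 4 w + 3 \right)}}{9} - \frac{16 \sin{\left(\frac{w^{3}}{4} - \frac{5 w^{2}}{3} + 4 w + 3 \right)}}{3} = G'(w).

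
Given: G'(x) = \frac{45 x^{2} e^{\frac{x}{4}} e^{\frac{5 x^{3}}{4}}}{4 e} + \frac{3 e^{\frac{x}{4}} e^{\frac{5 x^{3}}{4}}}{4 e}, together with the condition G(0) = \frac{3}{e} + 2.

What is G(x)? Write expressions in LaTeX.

G(x) = 3 e^{\frac{5 x^{3}}{4} + \frac{x}{4} - 1} + 2

The substitution u = \frac{5 x^{3}}{4} + \frac{x}{4} - 1 works: G'(x) is exactly (dG/du)*(du/dx) for that inner function.
A general antiderivative is 3 e^{\frac{5 x^{3}}{4} + \frac{x}{4} - 1} + C.
The condition gives C = \frac{3}{e} + 2 - (\frac{3}{e}) = 2.
So G(x) = 3 e^{\frac{5 x^{3}}{4} + \frac{x}{4} - 1} + 2.
Check: d/dx[3 e^{\frac{5 x^{3}}{4} + \frac{x}{4} - 1} + 2] = \frac{45 x^{2} e^{\frac{x}{4}} e^{\frac{5 x^{3}}{4}}}{4 e} + \frac{3 e^{\frac{x}{4}} e^{\frac{5 x^{3}}{4}}}{4 e} = G'(x).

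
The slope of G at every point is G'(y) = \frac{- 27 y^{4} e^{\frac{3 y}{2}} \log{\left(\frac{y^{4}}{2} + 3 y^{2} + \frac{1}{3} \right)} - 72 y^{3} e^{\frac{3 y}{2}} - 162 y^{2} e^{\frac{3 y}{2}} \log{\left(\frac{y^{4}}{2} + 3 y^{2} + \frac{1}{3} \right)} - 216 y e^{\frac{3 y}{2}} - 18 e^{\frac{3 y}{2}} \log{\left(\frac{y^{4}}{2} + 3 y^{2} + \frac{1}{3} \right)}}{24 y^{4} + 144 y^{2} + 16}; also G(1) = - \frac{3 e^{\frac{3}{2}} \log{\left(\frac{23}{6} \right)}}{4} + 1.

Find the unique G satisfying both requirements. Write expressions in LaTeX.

G'(y) has the shape u'v + uv' for u = - \frac{3 e^{\frac{3 y}{2}}}{4} and v = \log{\left(\frac{y^{4}}{2} + 3 y^{2} + \frac{1}{3} \right)} — it is the derivative of the product u*v.
A general antiderivative is - \frac{3 e^{\frac{3 y}{2}} \log{\left(\frac{y^{4}}{2} + 3 y^{2} + \frac{1}{3} \right)}}{4} + C.
The condition gives C = - \frac{3 e^{\frac{3}{2}} \log{\left(\frac{23}{6} \right)}}{4} + 1 - (- \frac{3 e^{\frac{3}{2}} \log{\left(\frac{23}{6} \right)}}{4}) = 1.
So G(y) = - \frac{3 e^{\frac{3 y}{2}} \log{\left(\frac{y^{4}}{2} + 3 y^{2} + \frac{1}{3} \right)}}{4} + 1.
Check: d/dy[- \frac{3 e^{\frac{3 y}{2}} \log{\left(\frac{y^{4}}{2} + 3 y^{2} + \frac{1}{3} \right)}}{4} + 1] = \frac{- 27 y^{4} e^{\frac{3 y}{2}} \log{\left(\frac{y^{4}}{2} + 3 y^{2} + \frac{1}{3} \right)} - 72 y^{3} e^{\frac{3 y}{2}} - 162 y^{2} e^{\frac{3 y}{2}} \log{\left(\frac{y^{4}}{2} + 3 y^{2} + \frac{1}{3} \right)} - 216 y e^{\frac{3 y}{2}} - 18 e^{\frac{3 y}{2}} \log{\left(\frac{y^{4}}{2} + 3 y^{2} + \frac{1}{3} \right)}}{24 y^{4} + 144 y^{2} + 16} = G'(y).

G(y) = - \frac{3 e^{\frac{3 y}{2}} \log{\left(\frac{y^{4}}{2} + 3 y^{2} + \frac{1}{3} \right)}}{4} + 1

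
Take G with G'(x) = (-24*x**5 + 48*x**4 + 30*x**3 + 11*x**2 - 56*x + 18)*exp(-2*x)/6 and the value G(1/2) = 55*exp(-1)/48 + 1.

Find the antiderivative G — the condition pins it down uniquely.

G'(x) has the shape u'v + uv' for u = 2*x**5 + x**4 - x**3/2 - 5*x**2/3 + 3*x and v = exp(-2*x) — it is the derivative of the product u*v.
A general antiderivative is -(-2*x**5 - x**4 + x**3/2 + 5*x**2/3 - 3*x)*exp(-2*x) + C.
The condition gives C = 55*exp(-1)/48 + 1 - (55*exp(-1)/48) = 1.
So G(x) = (12*x**5 + 6*x**4 - 3*x**3 - 10*x**2 + 18*x + 6*exp(2*x))*exp(-2*x)/6.
Check: d/dx[(12*x**5 + 6*x**4 - 3*x**3 - 10*x**2 + 18*x + 6*exp(2*x))*exp(-2*x)/6] = (-24*x**5 + 48*x**4 + 30*x**3 + 11*x**2 - 56*x + 18)*exp(-2*x)/6 = G'(x).

G(x) = (12*x**5 + 6*x**4 - 3*x**3 - 10*x**2 + 18*x + 6*exp(2*x))*exp(-2*x)/6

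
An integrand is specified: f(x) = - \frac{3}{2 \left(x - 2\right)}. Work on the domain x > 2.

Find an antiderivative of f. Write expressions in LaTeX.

An antiderivative is F(x) = - \frac{3 \log{\left(2 x - 4 \right)}}{2}.

Recover f(x) by differentiating a candidate F(x); any mismatch rules it out.
Check: d/dx[- \frac{3 \log{\left(2 x - 4 \right)}}{2}] = - \frac{3}{2 x - 4}, which equals f(x).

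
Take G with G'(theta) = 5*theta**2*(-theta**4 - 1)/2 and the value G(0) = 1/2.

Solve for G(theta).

G(theta) = -5*theta**7/14 - 5*theta**3/6 + 1/2

A candidate passes only if d/dtheta[G] lands on the given G'(theta) exactly.
A general antiderivative is -5*theta**7/14 - 5*theta**3/6 + C.
The condition gives C = 1/2 - (0) = 1/2.
So G(theta) = -5*theta**7/14 - 5*theta**3/6 + 1/2.
Check: d/dtheta[-5*theta**7/14 - 5*theta**3/6 + 1/2] = -5*theta**6/2 - 5*theta**2/2, which equals G'(theta).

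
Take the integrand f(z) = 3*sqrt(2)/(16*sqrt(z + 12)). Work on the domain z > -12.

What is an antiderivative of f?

Check any antiderivative F(z) by computing F'(z) and comparing it with f(z).
Check: d/dz[3*sqrt(2)*sqrt(z + 12)/8] = 3*sqrt(2)/(16*sqrt(z + 12)) = f(z).

An antiderivative is F(z) = 3*sqrt(2)*sqrt(z + 12)/8.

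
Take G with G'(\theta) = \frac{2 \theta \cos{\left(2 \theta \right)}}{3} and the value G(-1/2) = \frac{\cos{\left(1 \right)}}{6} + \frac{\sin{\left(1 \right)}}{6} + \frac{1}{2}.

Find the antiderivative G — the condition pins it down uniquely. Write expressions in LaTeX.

G(\theta) = \frac{\theta \sin{\left(2 \theta \right)}}{3} + \frac{\cos{\left(2 \theta \right)}}{6} + \frac{1}{2}

The proposed G(\theta) is checked by its d/d\theta: the result must match the given G'(\theta).
A general antiderivative is \frac{\theta \sin{\left(2 \theta \right)}}{3} + \frac{\cos{\left(2 \theta \right)}}{6} + C.
The condition gives C = \frac{\cos{\left(1 \right)}}{6} + \frac{\sin{\left(1 \right)}}{6} + \frac{1}{2} - (\frac{\cos{\left(1 \right)}}{6} + \frac{\sin{\left(1 \right)}}{6}) = \frac{1}{2}.
So G(\theta) = \frac{\theta \sin{\left(2 \theta \right)}}{3} + \frac{\cos{\left(2 \theta \right)}}{6} + \frac{1}{2}.
Check: d/d\theta[\frac{\theta \sin{\left(2 \theta \right)}}{3} + \frac{\cos{\left(2 \theta \right)}}{6} + \frac{1}{2}] = \frac{2 \theta \cos{\left(2 \theta \right)}}{3} = G'(\theta).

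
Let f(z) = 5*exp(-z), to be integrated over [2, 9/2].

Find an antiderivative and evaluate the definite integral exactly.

Antiderivative: F(z) = -5*exp(-z); value = -5*exp(-9/2) + 5*exp(-2)

Differentiate the proposed F(z) back; it has to land on f(z) exactly.
F(z) = -5*exp(-z) is an antiderivative of f.
Check: d/dz[-5*exp(-z)] = 5*exp(-z) = f(z).
F(9/2) = -5*exp(-9/2); F(2) = -5*exp(-2).
Integral = F(9/2) - F(2) = -5*exp(-9/2) + 5*exp(-2).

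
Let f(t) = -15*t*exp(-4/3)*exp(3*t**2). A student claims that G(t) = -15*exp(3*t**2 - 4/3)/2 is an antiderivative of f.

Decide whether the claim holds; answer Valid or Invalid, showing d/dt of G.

Invalid: d/dt[G] - f = -30*t*exp(-4/3)*exp(3*t**2), which is not 0.

d/dt[G] = -45*t*exp(-4/3)*exp(3*t**2)
d/dt[G] - f(t) = -30*t*exp(-4/3)*exp(3*t**2) != 0.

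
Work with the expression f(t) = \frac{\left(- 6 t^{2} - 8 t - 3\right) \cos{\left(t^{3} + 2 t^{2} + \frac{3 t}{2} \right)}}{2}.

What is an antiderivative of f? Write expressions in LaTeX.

The substitution u = t^{3} + 2 t^{2} + \frac{3 t}{2} works: f is exactly (dF/du)*(du/dt) for that inner function.
Check: d/dt[- \sin{\left(t^{3} + 2 t^{2} + \frac{3 t}{2} \right)}] = - 3 t^{2} \cos{\left(t^{3} + 2 t^{2} + \frac{3 t}{2} \right)} - 4 t \cos{\left(t^{3} + 2 t^{2} + \frac{3 t}{2} \right)} - \frac{3 \cos{\left(t^{3} + 2 t^{2} + \frac{3 t}{2} \right)}}{2}, which equals f(t).

An antiderivative is F(t) = - \sin{\left(t^{3} + 2 t^{2} + \frac{3 t}{2} \right)}.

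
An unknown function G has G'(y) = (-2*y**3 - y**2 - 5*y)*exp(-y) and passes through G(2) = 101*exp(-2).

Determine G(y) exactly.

G'(y) has the shape u'v + uv' for u = 2*y**3 + 7*y**2 + 19*y + 19 and v = exp(-y) — it is the derivative of the product u*v.
A general antiderivative is (2*y**3 + 7*y**2 + 19*y + 19)*exp(-y) + C.
The condition gives C = 101*exp(-2) - (101*exp(-2)) = 0.
So G(y) = (2*y**3 + 7*y**2 + 19*y + 19)*exp(-y).
Check: d/dy[(2*y**3 + 7*y**2 + 19*y + 19)*exp(-y)] = (-2*y**3 - y**2 - 5*y)*exp(-y) = G'(y).

G(y) = (2*y**3 + 7*y**2 + 19*y + 19)*exp(-y)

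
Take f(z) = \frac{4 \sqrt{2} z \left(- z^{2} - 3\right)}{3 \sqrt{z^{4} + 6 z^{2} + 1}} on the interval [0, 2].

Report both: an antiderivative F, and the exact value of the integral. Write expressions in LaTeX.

Antiderivative: F(z) = - \frac{4 \sqrt{\frac{z^{4}}{2} + 3 z^{2} + \frac{1}{2}}}{3}; value = - \frac{2 \sqrt{82}}{3} + \frac{2 \sqrt{2}}{3}

f matches the chain-rule pattern g'(h)*h' with inner function h(z) = \frac{z^{4}}{2} + 3 z^{2} + \frac{1}{2}; substituting u = h(z) collapses the integral.
F(z) = - \frac{4 \sqrt{\frac{z^{4}}{2} + 3 z^{2} + \frac{1}{2}}}{3} is an antiderivative of f.
Check: d/dz[- \frac{4 \sqrt{\frac{z^{4}}{2} + 3 z^{2} + \frac{1}{2}}}{3}] = \frac{- 4 \sqrt{2} z^{3} - 12 \sqrt{2} z}{3 \sqrt{z^{4} + 6 z^{2} + 1}}, which equals f(z).
F(2) = - \frac{2 \sqrt{82}}{3}; F(0) = - \frac{2 \sqrt{2}}{3}.
Integral = F(2) - F(0) = - \frac{2 \sqrt{82}}{3} + \frac{2 \sqrt{2}}{3}.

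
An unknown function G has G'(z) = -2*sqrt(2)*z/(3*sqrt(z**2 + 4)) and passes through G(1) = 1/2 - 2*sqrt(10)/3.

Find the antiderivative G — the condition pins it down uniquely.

The substitution u = z**2/2 + 2 works: G'(z) is exactly (dG/du)*(du/dz) for that inner function.
A general antiderivative is -4*sqrt(z**2/2 + 2)/3 + C.
The condition gives C = 1/2 - 2*sqrt(10)/3 - (-2*sqrt(10)/3) = 1/2.
So G(z) = (-4*sqrt(2)*sqrt(z**2 + 4) + 3)/6.
Check: d/dz[(-4*sqrt(2)*sqrt(z**2 + 4) + 3)/6] = -2*sqrt(2)*z/(3*sqrt(z**2 + 4)) = G'(z).

G(z) = (-4*sqrt(2)*sqrt(z**2 + 4) + 3)/6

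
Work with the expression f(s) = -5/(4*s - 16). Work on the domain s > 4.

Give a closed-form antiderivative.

Recover f(s) by differentiating a candidate F(s); any mismatch rules it out.
Check: d/ds[-5*log(s - 4)/4] = -5/(4*s - 16) = f(s).

An antiderivative is F(s) = -5*log(s - 4)/4.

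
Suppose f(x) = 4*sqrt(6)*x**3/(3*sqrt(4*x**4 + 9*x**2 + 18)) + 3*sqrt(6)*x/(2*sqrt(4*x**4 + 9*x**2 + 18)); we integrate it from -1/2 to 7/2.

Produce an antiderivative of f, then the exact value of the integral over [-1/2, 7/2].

The substitution u = 2*x**4/3 + 3*x**2/2 + 3 works: f is exactly (dF/du)*(du/dx) for that inner function.
F(x) = sqrt(6)*sqrt(4*x**4 + 9*x**2 + 18)/6 is an antiderivative of f.
Check: d/dx[sqrt(6)*sqrt(4*x**4 + 9*x**2 + 18)/6] = (8*sqrt(6)*x**3 + 9*sqrt(6)*x)/(6*sqrt(4*x**4 + 9*x**2 + 18)), which equals f(x).
F(7/2) = sqrt(4371)/6; F(-1/2) = sqrt(123)/6.
Integral = F(7/2) - F(-1/2) = -sqrt(123)/6 + sqrt(4371)/6.

Antiderivative: F(x) = sqrt(6)*sqrt(4*x**4 + 9*x**2 + 18)/6; value = -sqrt(123)/6 + sqrt(4371)/6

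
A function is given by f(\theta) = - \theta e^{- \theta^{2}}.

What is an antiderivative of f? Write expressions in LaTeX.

An antiderivative is F(\theta) = \frac{e^{- \theta^{2}}}{2}.

f matches the chain-rule pattern g'(h)*h' with inner function h(\theta) = - \theta^{2}; substituting u = h(\theta) collapses the integral.
Check: d/d\theta[\frac{e^{- \theta^{2}}}{2}] = - \theta e^{- \theta^{2}} = f(\theta).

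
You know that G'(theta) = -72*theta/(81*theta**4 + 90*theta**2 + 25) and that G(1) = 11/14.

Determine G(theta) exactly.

G(theta) = (9*theta**2 + 13)/(18*theta**2 + 10)

The substitution u = 3*theta**2 + 5/3 works: G'(theta) is exactly (dG/du)*(du/dtheta) for that inner function.
A general antiderivative is 4/(3*(3*theta**2 + 5/3)) + C.
The condition gives C = 11/14 - (2/7) = 1/2.
So G(theta) = (9*theta**2 + 13)/(18*theta**2 + 10).
Check: d/dtheta[(9*theta**2 + 13)/(18*theta**2 + 10)] = -72*theta/(81*theta**4 + 90*theta**2 + 25) = G'(theta).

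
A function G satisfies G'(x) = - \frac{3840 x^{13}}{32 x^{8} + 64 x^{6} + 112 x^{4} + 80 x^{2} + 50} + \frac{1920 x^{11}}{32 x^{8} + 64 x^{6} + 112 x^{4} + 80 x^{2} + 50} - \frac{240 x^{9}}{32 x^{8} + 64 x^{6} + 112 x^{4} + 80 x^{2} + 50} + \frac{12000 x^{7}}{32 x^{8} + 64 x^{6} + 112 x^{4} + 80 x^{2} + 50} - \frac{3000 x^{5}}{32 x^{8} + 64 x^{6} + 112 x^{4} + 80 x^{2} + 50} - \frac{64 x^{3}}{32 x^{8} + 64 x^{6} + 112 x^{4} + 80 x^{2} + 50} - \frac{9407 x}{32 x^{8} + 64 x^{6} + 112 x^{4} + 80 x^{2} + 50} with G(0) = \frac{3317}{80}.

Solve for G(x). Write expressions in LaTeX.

The integrand splits into summands that can be handled one at a time.
A general antiderivative is - \frac{5 \left(2 x^{2} - \frac{5}{2}\right)^{3}}{2} + \frac{1}{2 x^{4} + 2 x^{2} + \frac{5}{2}} + C.
The condition gives C = \frac{3317}{80} - (\frac{3157}{80}) = 2.
So G(x) = \frac{- 1280 x^{10} + 3520 x^{8} - 2800 x^{6} + 2628 x^{4} - 4872 x^{2} + 3317}{64 x^{4} + 64 x^{2} + 80}.
Check: d/dx[\frac{- 1280 x^{10} + 3520 x^{8} - 2800 x^{6} + 2628 x^{4} - 4872 x^{2} + 3317}{64 x^{4} + 64 x^{2} + 80}] = \frac{- 3840 x^{13} + 1920 x^{11} - 240 x^{9} + 12000 x^{7} - 3000 x^{5} - 64 x^{3} - 9407 x}{32 x^{8} + 64 x^{6} + 112 x^{4} + 80 x^{2} + 50}, which equals G'(x).

G(x) = \frac{- 1280 x^{10} + 3520 x^{8} - 2800 x^{6} + 2628 x^{4} - 4872 x^{2} + 3317}{64 x^{4} + 64 x^{2} + 80}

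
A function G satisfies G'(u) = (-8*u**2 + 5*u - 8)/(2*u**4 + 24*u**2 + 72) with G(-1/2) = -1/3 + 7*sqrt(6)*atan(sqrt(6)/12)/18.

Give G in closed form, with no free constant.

A first test for any G(u): its u-derivative must equal the given G'(u).
A general antiderivative is -(15 - 20*u)/(12*u**2 + 72) - 7*sqrt(6)*atan(sqrt(6)*u/6)/18 + C.
The condition gives C = -1/3 + 7*sqrt(6)*atan(sqrt(6)/12)/18 - (-1/3 + 7*sqrt(6)*atan(sqrt(6)/12)/18) = 0.
So G(u) = -(14*sqrt(6)*u**2*atan(sqrt(6)*u/6) - 60*u + 84*sqrt(6)*atan(sqrt(6)*u/6) + 45)/(36*(u**2 + 6)).
Check: d/du[-(14*sqrt(6)*u**2*atan(sqrt(6)*u/6) - 60*u + 84*sqrt(6)*atan(sqrt(6)*u/6) + 45)/(36*(u**2 + 6))] = (-8*u**2 + 5*u - 8)/(2*u**4 + 24*u**2 + 72) = G'(u).

G(u) = -(14*sqrt(6)*u**2*atan(sqrt(6)*u/6) - 60*u + 84*sqrt(6)*atan(sqrt(6)*u/6) + 45)/(36*(u**2 + 6))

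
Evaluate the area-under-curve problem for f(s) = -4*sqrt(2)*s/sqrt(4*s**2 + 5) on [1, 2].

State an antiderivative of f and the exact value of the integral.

Antiderivative: F(s) = -sqrt(2)*sqrt(4*s**2 + 5); value = -sqrt(42) + 3*sqrt(2)

f matches the chain-rule pattern g'(h)*h' with inner function h(s) = 2*s**2 + 5/2; substituting u = h(s) collapses the integral.
F(s) = -sqrt(2)*sqrt(4*s**2 + 5) is an antiderivative of f.
Check: d/ds[-sqrt(2)*sqrt(4*s**2 + 5)] = -4*sqrt(2)*s/sqrt(4*s**2 + 5) = f(s).
F(2) = -sqrt(42); F(1) = -3*sqrt(2).
Integral = F(2) - F(1) = -sqrt(42) + 3*sqrt(2).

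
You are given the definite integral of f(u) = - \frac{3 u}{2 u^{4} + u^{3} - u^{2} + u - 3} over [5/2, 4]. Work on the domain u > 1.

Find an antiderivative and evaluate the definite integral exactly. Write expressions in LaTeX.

The denominator factors as \left(u - 1\right) \left(2 u + 3\right) \left(u^{2} + 1\right); partial fractions split f into directly integrable pieces: \frac{3 \left(5 u - 1\right)}{26 \left(u^{2} + 1\right)} - \frac{36}{65 \left(2 u + 3\right)} - \frac{3}{10 \left(u - 1\right)}.
F(u) = - \frac{3 \left(26 \log{\left(u - 1 \right)} + 24 \log{\left(u + \frac{3}{2} \right)} - 25 \log{\left(u^{2} + 1 \right)} + 10 \operatorname{atan}{\left(u \right)}\right)}{260} is an antiderivative of f.
Check: d/du[- \frac{3 \left(26 \log{\left(u - 1 \right)} + 24 \log{\left(u + \frac{3}{2} \right)} - 25 \log{\left(u^{2} + 1 \right)} + 10 \operatorname{atan}{\left(u \right)}\right)}{260}] = - \frac{3 u}{2 u^{4} + u^{3} - u^{2} + u - 3} = f(u).
F(4) = - \frac{18 \log{\left(\frac{11}{2} \right)}}{65} - \frac{3 \log{\left(3 \right)}}{10} - \frac{3 \operatorname{atan}{\left(4 \right)}}{26} + \frac{15 \log{\left(17 \right)}}{52}; F(5/2) = - \frac{18 \log{\left(4 \right)}}{65} - \frac{3 \operatorname{atan}{\left(\frac{5}{2} \right)}}{26} - \frac{3 \log{\left(\frac{3}{2} \right)}}{10} + \frac{15 \log{\left(\frac{29}{4} \right)}}{52}.
Integral = F(4) - F(5/2) = - \frac{15 \log{\left(\frac{29}{4} \right)}}{52} - \frac{18 \log{\left(\frac{11}{2} \right)}}{65} - \frac{3 \log{\left(3 \right)}}{10} - \frac{3 \operatorname{atan}{\left(4 \right)}}{26} + \frac{3 \log{\left(\frac{3}{2} \right)}}{10} + \frac{3 \operatorname{atan}{\left(\frac{5}{2} \right)}}{26} + \frac{18 \log{\left(4 \right)}}{65} + \frac{15 \log{\left(17 \right)}}{52}.

Antiderivative: F(u) = - \frac{3 \left(26 \log{\left(u - 1 \right)} + 24 \log{\left(u + \frac{3}{2} \right)} - 25 \log{\left(u^{2} + 1 \right)} + 10 \operatorname{atan}{\left(u \right)}\right)}{260}; value = - \frac{15 \log{\left(\frac{29}{4} \right)}}{52} - \frac{18 \log{\left(\frac{11}{2} \right)}}{65} - \frac{3 \log{\left(3 \right)}}{10} - \frac{3 \operatorname{atan}{\left(4 \right)}}{26} + \frac{3 \log{\left(\frac{3}{2} \right)}}{10} + \frac{3 \operatorname{atan}{\left(\frac{5}{2} \right)}}{26} + \frac{18 \log{\left(4 \right)}}{65} + \frac{15 \log{\left(17 \right)}}{52}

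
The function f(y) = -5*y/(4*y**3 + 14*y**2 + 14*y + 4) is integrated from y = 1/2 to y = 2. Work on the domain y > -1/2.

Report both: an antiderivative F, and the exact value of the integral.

Antiderivative: F(y) = 5*(log(y + 1/2) - 3*log(y + 1) + 2*log(y + 2))/6; value = -5*log(3)/2 - 5*log(5/2)/6 + 5*log(3/2)/2 + 5*log(4)/3

Factor the denominator (2*(y + 1)*(y + 2)*(2*y + 1)) and decompose: f = 5/(3*(2*y + 1)) + 5/(3*(y + 2)) - 5/(2*(y + 1)); each piece integrates to a log, atan, or power term.
F(y) = 5*(log(y + 1/2) - 3*log(y + 1) + 2*log(y + 2))/6 is an antiderivative of f.
Check: d/dy[5*(log(y + 1/2) - 3*log(y + 1) + 2*log(y + 2))/6] = -5*y/(4*y**3 + 14*y**2 + 14*y + 4) = f(y).
F(2) = -5*log(3)/2 + 5*log(5/2)/6 + 5*log(4)/3; F(1/2) = -5*log(3/2)/2 + 5*log(5/2)/3.
Integral = F(2) - F(1/2) = -5*log(3)/2 - 5*log(5/2)/6 + 5*log(3/2)/2 + 5*log(4)/3.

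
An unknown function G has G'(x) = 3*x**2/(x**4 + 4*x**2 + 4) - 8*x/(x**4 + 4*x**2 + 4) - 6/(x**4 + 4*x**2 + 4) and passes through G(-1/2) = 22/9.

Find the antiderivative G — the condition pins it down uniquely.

Recognize the product-rule pattern: G'(x) = u'v + uv' with u = 1/(x**2 + 2), v = 4 - 3*x, so integration by parts undoes it.
A general antiderivative is (4 - 3*x)/(x**2 + 2) + C.
The condition gives C = 22/9 - (22/9) = 0.
So G(x) = (4 - 3*x)/(x**2 + 2).
Check: d/dx[(4 - 3*x)/(x**2 + 2)] = (3*x**2 - 8*x - 6)/(x**4 + 4*x**2 + 4), which equals G'(x).

G(x) = (4 - 3*x)/(x**2 + 2)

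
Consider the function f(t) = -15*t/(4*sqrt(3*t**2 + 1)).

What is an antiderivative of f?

The substitution u = 3*t**2 + 1 works: f is exactly (dF/du)*(du/dt) for that inner function.
Check: d/dt[-5*sqrt(3*t**2 + 1)/4] = -15*t/(4*sqrt(3*t**2 + 1)) = f(t).

An antiderivative is F(t) = -5*sqrt(3*t**2 + 1)/4.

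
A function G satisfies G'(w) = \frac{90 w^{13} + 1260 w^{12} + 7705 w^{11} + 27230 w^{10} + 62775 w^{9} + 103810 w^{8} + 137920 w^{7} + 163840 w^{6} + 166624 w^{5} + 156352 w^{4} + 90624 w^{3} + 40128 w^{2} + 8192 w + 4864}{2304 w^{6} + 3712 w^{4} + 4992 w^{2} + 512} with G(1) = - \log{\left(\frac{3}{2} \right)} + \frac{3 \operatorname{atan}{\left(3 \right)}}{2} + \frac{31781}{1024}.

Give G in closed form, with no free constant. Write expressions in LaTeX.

Check a candidate G(w) by differentiating: d/dw[G] must match the given G'(w).
A general antiderivative is \frac{5 \left(- \frac{w^{2}}{4} - w - 1\right)^{4}}{4} - \log{\left(\frac{w^{4}}{3} + \frac{w^{2}}{2} + \frac{2}{3} \right)} + \frac{3 \operatorname{atan}{\left(3 w \right)}}{2} + C.
The condition gives C = - \log{\left(\frac{3}{2} \right)} + \frac{3 \operatorname{atan}{\left(3 \right)}}{2} + \frac{31781}{1024} - (- \log{\left(\frac{3}{2} \right)} + \frac{3 \operatorname{atan}{\left(3 \right)}}{2} + \frac{32805}{1024}) = -1.
So G(w) = \frac{5 w^{8} + 80 w^{7} + 560 w^{6} + 2240 w^{5} + 5600 w^{4} + 8960 w^{3} + 8960 w^{2} + 5120 w - 1024 \log{\left(\frac{w^{4}}{3} + \frac{w^{2}}{2} + \frac{2}{3} \right)} + 1536 \operatorname{atan}{\left(3 w \right)} + 256}{1024}.
Check: d/dw[\frac{5 w^{8} + 80 w^{7} + 560 w^{6} + 2240 w^{5} + 5600 w^{4} + 8960 w^{3} + 8960 w^{2} + 5120 w - 1024 \log{\left(\frac{w^{4}}{3} + \frac{w^{2}}{2} + \frac{2}{3} \right)} + 1536 \operatorname{atan}{\left(3 w \right)} + 256}{1024}] = \frac{90 w^{13} + 1260 w^{12} + 7705 w^{11} + 27230 w^{10} + 62775 w^{9} + 103810 w^{8} + 137920 w^{7} + 163840 w^{6} + 166624 w^{5} + 156352 w^{4} + 90624 w^{3} + 40128 w^{2} + 8192 w + 4864}{2304 w^{6} + 3712 w^{4} + 4992 w^{2} + 512} = G'(w).

G(w) = \frac{5 w^{8} + 80 w^{7} + 560 w^{6} + 2240 w^{5} + 5600 w^{4} + 8960 w^{3} + 8960 w^{2} + 5120 w - 1024 \log{\left(\frac{w^{4}}{3} + \frac{w^{2}}{2} + \frac{2}{3} \right)} + 1536 \operatorname{atan}{\left(3 w \right)} + 256}{1024}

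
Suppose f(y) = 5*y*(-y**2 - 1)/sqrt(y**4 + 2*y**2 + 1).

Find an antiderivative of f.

The substitution u = y**4 + 2*y**2 + 1 works: f is exactly (dF/du)*(du/dy) for that inner function.
Check: d/dy[-5*sqrt(y**4 + 2*y**2 + 1)/2] = (-5*y**3 - 5*y)/sqrt(y**4 + 2*y**2 + 1), which equals f(y).

An antiderivative is F(y) = -5*sqrt(y**4 + 2*y**2 + 1)/2.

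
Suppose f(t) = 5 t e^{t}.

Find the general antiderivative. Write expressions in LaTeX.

F(t) = \left(5 t - 5\right) e^{t} + C

f has the shape u'v + uv' for u = 5 t - 5 and v = e^{t} — it is the derivative of the product u*v.
Check: d/dt[\left(5 t - 5\right) e^{t}] = 5 t e^{t} = f(t).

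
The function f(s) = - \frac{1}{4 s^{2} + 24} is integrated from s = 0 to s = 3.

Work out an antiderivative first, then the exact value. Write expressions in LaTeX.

For F(s) to be correct the identity F'(s) - f(s) = 0 must hold.
F(s) = - \frac{\sqrt{6} \operatorname{atan}{\left(\frac{\sqrt{6} s}{6} \right)}}{24} is an antiderivative of f.
Check: d/ds[- \frac{\sqrt{6} \operatorname{atan}{\left(\frac{\sqrt{6} s}{6} \right)}}{24}] = - \frac{1}{4 s^{2} + 24} = f(s).
F(3) = - \frac{\sqrt{6} \operatorname{atan}{\left(\frac{\sqrt{6}}{2} \right)}}{24}; F(0) = 0.
Integral = F(3) - F(0) = - \frac{\sqrt{6} \operatorname{atan}{\left(\frac{\sqrt{6}}{2} \right)}}{24}.

Antiderivative: F(s) = - \frac{\sqrt{6} \operatorname{atan}{\left(\frac{\sqrt{6} s}{6} \right)}}{24}; value = - \frac{\sqrt{6} \operatorname{atan}{\left(\frac{\sqrt{6}}{2} \right)}}{24}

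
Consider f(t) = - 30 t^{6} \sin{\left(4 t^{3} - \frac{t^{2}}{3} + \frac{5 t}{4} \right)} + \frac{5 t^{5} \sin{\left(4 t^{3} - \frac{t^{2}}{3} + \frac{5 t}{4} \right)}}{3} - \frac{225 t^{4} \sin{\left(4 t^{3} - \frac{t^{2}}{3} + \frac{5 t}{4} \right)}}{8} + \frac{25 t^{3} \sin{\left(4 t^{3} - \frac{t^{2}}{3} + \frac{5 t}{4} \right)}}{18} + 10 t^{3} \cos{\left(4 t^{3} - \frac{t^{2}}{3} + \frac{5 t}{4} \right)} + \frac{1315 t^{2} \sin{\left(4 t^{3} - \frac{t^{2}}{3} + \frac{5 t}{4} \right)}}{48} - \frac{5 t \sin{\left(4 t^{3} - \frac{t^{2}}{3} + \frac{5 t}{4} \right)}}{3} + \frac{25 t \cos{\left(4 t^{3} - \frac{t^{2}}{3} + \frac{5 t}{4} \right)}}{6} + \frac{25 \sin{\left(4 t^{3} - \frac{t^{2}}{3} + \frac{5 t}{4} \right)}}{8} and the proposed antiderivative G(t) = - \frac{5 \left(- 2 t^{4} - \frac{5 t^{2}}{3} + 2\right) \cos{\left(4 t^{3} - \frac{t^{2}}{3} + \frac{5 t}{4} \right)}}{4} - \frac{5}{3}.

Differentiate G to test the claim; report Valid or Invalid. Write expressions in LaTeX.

Valid - the claim checks out under differentiation.

d/dt[G] = - 30 t^{6} \sin{\left(4 t^{3} - \frac{t^{2}}{3} + \frac{5 t}{4} \right)} + \frac{5 t^{5} \sin{\left(4 t^{3} - \frac{t^{2}}{3} + \frac{5 t}{4} \right)}}{3} - \frac{225 t^{4} \sin{\left(4 t^{3} - \frac{t^{2}}{3} + \frac{5 t}{4} \right)}}{8} + \frac{25 t^{3} \sin{\left(4 t^{3} - \frac{t^{2}}{3} + \frac{5 t}{4} \right)}}{18} + 10 t^{3} \cos{\left(4 t^{3} - \frac{t^{2}}{3} + \frac{5 t}{4} \right)} + \frac{1315 t^{2} \sin{\left(4 t^{3} - \frac{t^{2}}{3} + \frac{5 t}{4} \right)}}{48} - \frac{5 t \sin{\left(4 t^{3} - \frac{t^{2}}{3} + \frac{5 t}{4} \right)}}{3} + \frac{25 t \cos{\left(4 t^{3} - \frac{t^{2}}{3} + \frac{5 t}{4} \right)}}{6} + \frac{25 \sin{\left(4 t^{3} - \frac{t^{2}}{3} + \frac{5 t}{4} \right)}}{8}
This equals f(t) exactly, so the claim holds.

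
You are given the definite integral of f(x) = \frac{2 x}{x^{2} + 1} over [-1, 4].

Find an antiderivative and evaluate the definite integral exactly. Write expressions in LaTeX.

The substitution u = x^{2} + 1 works: f is exactly (dF/du)*(du/dx) for that inner function.
F(x) = \log{\left(x^{2} + 1 \right)} is an antiderivative of f.
Check: d/dx[\log{\left(x^{2} + 1 \right)}] = \frac{2 x}{x^{2} + 1} = f(x).
F(4) = \log{\left(17 \right)}; F(-1) = \log{\left(2 \right)}.
Integral = F(4) - F(-1) = - \log{\left(2 \right)} + \log{\left(17 \right)}.

Antiderivative: F(x) = \log{\left(x^{2} + 1 \right)}; value = - \log{\left(2 \right)} + \log{\left(17 \right)}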